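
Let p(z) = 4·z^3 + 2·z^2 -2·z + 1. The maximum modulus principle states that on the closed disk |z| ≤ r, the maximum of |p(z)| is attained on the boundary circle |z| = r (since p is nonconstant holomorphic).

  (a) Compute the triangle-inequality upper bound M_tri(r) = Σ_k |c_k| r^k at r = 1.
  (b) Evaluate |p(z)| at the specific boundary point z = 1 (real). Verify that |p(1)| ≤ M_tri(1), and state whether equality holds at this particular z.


Coefficients: c_0 = 1, c_1 = -2, c_2 = 2, c_3 = 4. Radius r = 1.
Part (a). Triangle bound: M_tri(r) = Σ_k |c_k| r^k
  = |1|·1^0 + |-2|·1^1 + |2|·1^2 + |4|·1^3
  = 1 + 2 + 2 + 4 = 9.
This bounds M(r) := max_{|z|=r} |p(z)| from above; equality holds iff all terms c_k z^k can be made to align in phase at a single z on |z|=r.
Part (b). At z = 1 (real, on the circle |z| = r):
  p(1) = (1)·1^0 + (-2)·1^1 + (2)·1^2 + (4)·1^3 = 5.
  |p(1)| = 5.
Check: |p(1)| = 5 ≤ 9 = M_tri(1). ✓ Equality does not hold at z = 1 (the coefficients have mixed signs, so the terms do not all align in phase there).

M_tri(1) = 9; |p(1)| = 5; equality at z=1: no.


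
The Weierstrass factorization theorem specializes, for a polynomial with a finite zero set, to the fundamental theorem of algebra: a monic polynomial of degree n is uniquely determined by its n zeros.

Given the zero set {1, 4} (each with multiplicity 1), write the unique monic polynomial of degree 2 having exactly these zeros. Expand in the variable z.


The polynomial is p(z) = ∏_{α ∈ S} (z − α), where S = {1, 4}.
Expanding the product yields: p(z) = z^2 -5·z + 4.
The resulting polynomial has degree 2 and real coefficients as required.

p(z) = z^2 -5·z + 4.


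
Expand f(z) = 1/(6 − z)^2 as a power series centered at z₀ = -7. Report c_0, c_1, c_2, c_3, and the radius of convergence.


Let w = z − z₀, so z = z₀ + w.
Then 6 − z = 6 − (z₀ + w) = (6 − z₀) − w = 13 − w.
f(z) = 1/(13 − w)^2 = (1/(13)^2) · (1 − w/(13))^{−2}.
By the binomial series (1−u)^{−2} = Σ_{n≥0} C(n+1, 1) u^n for |u|<1, with u = w/(13):
  c_n = C(n+1, 1) / (13)^(n+2).
  c_0 = 1/(13)^2 = 1/169.
  c_1 = 2/(13)^3 = 2/2197.
  c_2 = 3/(13)^4 = 3/28561.
  c_3 = 4/(13)^5 = 4/371293.
The series is valid for |w/d| < 1, i.e. |z − z₀| < |d|.
Radius of convergence: R = |6 − z₀| = |13| = 13 (distance from z₀ to the singularity z = 6).

c_0 = 1/169, c_1 = 2/2197, c_2 = 3/28561, c_3 = 4/371293; R = 13.


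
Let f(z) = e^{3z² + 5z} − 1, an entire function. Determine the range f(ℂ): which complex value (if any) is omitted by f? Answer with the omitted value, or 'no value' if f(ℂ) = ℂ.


Little Picard bounds the complement of f(ℂ) to at most one point.
The exponent g(z) = 3z² + 5z is a nonconstant polynomial, hence surjective onto ℂ. So e^{g(z)} takes every value in {e^w : w ∈ ℂ} = ℂ ∖ {0}. Adding -1 shifts the range to ℂ ∖ {-1}. f omits exactly -1.

Omitted value: -1.


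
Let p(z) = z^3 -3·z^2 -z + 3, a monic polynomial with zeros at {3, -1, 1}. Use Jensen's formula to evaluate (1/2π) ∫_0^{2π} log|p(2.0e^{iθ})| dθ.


Zeros: -1, 1, 3; r = 2.0.
Inside |z| < r: -1, 1. Outside (|z| ≥ r): 3.
p(0) = 3, so log|p(0)| = log(3) = 1.0986.
Apply Jensen: I(r) = log|p(0)| + Σ_k log(r/|z_k|), summed over zeros inside |z| < r.
  log(r/|z_k|) for z_k = -1: log(2.0/1) = 0.6931
  log(r/|z_k|) for z_k = 1: log(2.0/1) = 0.6931
  Outside zeros (3) contribute nothing to the Jensen sum.
Sum over inside zeros: 1.3863.
I(r) = log|p(0)| + (inside sum) = 1.0986 + 1.3863 = 2.4849.
Note: since some zeros are outside |z| ≤ r, the simplified n·log(r) form does NOT apply — only the inside zeros contribute.

I(r) ≈ 2.4849.


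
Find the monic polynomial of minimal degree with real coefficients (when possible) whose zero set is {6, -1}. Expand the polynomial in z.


The polynomial is p(z) = ∏_{α ∈ S} (z − α), where S = {6, -1}.
Expanding the product yields: p(z) = z^2 -5·z -6.
The resulting polynomial has degree 2 and real coefficients as required.

p(z) = z^2 -5·z -6.


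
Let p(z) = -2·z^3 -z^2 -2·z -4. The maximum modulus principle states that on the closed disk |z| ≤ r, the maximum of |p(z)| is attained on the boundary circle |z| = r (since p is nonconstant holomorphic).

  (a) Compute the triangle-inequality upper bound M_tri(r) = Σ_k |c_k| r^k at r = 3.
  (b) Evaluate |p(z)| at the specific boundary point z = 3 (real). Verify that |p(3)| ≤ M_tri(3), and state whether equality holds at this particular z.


Coefficients: c_0 = -4, c_1 = -2, c_2 = -1, c_3 = -2. Radius r = 3.
Part (a). Triangle bound: M_tri(r) = Σ_k |c_k| r^k
  = |-4|·3^0 + |-2|·3^1 + |-1|·3^2 + |-2|·3^3
  = 4 + 6 + 9 + 54 = 73.
This bounds M(r) := max_{|z|=r} |p(z)| from above; equality holds iff all terms c_k z^k can be made to align in phase at a single z on |z|=r.
Part (b). At z = 3 (real, on the circle |z| = r):
  p(3) = (-4)·3^0 + (-2)·3^1 + (-1)·3^2 + (-2)·3^3 = -73.
  |p(3)| = 73.
Since all nonzero coefficients share the same sign, |p(3)| = 73 = M_tri(3); the triangle bound is attained at z = 3, so in fact M(r) = 73.

M_tri(3) = 73; |p(3)| = 73; equality at z=3: yes.


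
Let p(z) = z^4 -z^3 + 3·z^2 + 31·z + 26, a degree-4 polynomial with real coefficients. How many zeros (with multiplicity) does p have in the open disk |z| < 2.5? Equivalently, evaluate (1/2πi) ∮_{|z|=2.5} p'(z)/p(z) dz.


The zeros of p are: -2, -1, (2 + 3i), (2 - 3i).
Their magnitudes are: 2, 1, 3.606, 3.606.
Zeros with |z| < R = 2.5: -2, -1.
Count = 2.
By the argument principle, (1/2πi) ∮_{|z|=R} p'(z)/p(z) dz equals exactly this count.

Number of zeros inside |z| < 2.5: 2.


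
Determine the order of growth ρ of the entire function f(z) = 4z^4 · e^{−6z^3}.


M(r) = max_{|z|=r} |4|·|z|^4·|e^{−6z^3}| = 4·r^4 · e^{6r^3} (the factors attain their maxima compatibly on |z|=r). Then log M(r) = log 4 + 4·log r + 6r^3, dominated by the last term, so log log M(r) ~ 3·log r. The polynomial factor 4z^4 contributes only a log r term and does not affect the order. ρ = 3.
Therefore ρ = 3.

Order ρ = 3.


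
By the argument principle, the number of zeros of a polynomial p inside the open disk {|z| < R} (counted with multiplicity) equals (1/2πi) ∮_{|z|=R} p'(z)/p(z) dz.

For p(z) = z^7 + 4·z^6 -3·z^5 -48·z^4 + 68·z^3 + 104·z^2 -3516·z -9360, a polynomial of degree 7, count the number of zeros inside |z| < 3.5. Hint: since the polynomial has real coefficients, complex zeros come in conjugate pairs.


The zeros of p are: (2 + 3i), (2 - 3i), (-3 + 1i), (-3 - 1i), 4, (-3 + 3i), (-3 - 3i).
Their magnitudes are: 3.606, 3.606, 3.162, 3.162, 4, 4.243, 4.243.
Zeros with |z| < R = 3.5: (-3 + 1i), (-3 - 1i).
Count = 2.
By the argument principle, (1/2πi) ∮_{|z|=R} p'(z)/p(z) dz equals exactly this count.

Number of zeros inside |z| < 3.5: 2.


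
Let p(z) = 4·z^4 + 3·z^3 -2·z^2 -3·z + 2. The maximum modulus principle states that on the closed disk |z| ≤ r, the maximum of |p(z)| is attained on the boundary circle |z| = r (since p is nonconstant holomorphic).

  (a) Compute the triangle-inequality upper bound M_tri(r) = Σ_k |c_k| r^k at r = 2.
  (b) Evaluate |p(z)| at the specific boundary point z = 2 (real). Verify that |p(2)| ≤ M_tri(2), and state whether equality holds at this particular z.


Coefficients: c_0 = 2, c_1 = -3, c_2 = -2, c_3 = 3, c_4 = 4. Radius r = 2.
Part (a). Triangle bound: M_tri(r) = Σ_k |c_k| r^k
  = |2|·2^0 + |-3|·2^1 + |-2|·2^2 + |3|·2^3 + |4|·2^4
  = 2 + 6 + 8 + 24 + 64 = 104.
This bounds M(r) := max_{|z|=r} |p(z)| from above; equality holds iff all terms c_k z^k can be made to align in phase at a single z on |z|=r.
Part (b). At z = 2 (real, on the circle |z| = r):
  p(2) = (2)·2^0 + (-3)·2^1 + (-2)·2^2 + (3)·2^3 + (4)·2^4 = 76.
  |p(2)| = 76.
Check: |p(2)| = 76 ≤ 104 = M_tri(2). ✓ Equality does not hold at z = 2 (the coefficients have mixed signs, so the terms do not all align in phase there).

M_tri(2) = 104; |p(2)| = 76; equality at z=2: no.


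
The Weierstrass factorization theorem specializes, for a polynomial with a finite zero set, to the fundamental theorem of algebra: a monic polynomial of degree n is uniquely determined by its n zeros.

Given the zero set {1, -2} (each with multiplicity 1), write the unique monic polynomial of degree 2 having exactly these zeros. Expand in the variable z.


The polynomial is p(z) = ∏_{α ∈ S} (z − α), where S = {1, -2}.
Expanding the product yields: p(z) = z^2 + z -2.
The resulting polynomial has degree 2 and real coefficients as required.

p(z) = z^2 + z -2.


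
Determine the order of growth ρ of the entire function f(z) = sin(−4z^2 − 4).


Write sin(w) = (e^{iw} ± e^{−iw})/(2 or 2i), so |sin(w)| ≤ e^{|w|}. With w = −4z^2 − 4, |w| ≤ 4r^2 + 4 on |z|=r, giving M(r) ≤ e^{4r^2 + 4} and ρ ≤ 2. For the lower bound, choose z on |z|=r with -4z^2 purely imaginary of modulus 4r^2; then |sin(−4z^2 − 4)| grows like e^{4r^2}/2, so ρ ≥ 2. Hence ρ = 2.
Therefore ρ = 2.

Order ρ = 2.


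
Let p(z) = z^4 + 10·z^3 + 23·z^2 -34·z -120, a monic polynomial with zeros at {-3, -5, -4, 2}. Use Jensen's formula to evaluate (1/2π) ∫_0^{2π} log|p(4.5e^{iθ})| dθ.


Zeros: -5, -4, -3, 2; r = 4.5.
Inside |z| < r: -4, -3, 2. Outside (|z| ≥ r): -5.
p(0) = -120, so log|p(0)| = log(120) = 4.7875.
Apply Jensen: I(r) = log|p(0)| + Σ_k log(r/|z_k|), summed over zeros inside |z| < r.
  log(r/|z_k|) for z_k = -3: log(4.5/3) = 0.4055
  log(r/|z_k|) for z_k = -4: log(4.5/4) = 0.1178
  log(r/|z_k|) for z_k = 2: log(4.5/2) = 0.8109
  Outside zeros (-5) contribute nothing to the Jensen sum.
Sum over inside zeros: 1.3342.
I(r) = log|p(0)| + (inside sum) = 4.7875 + 1.3342 = 6.1217.
Note: since some zeros are outside |z| ≤ r, the simplified n·log(r) form does NOT apply — only the inside zeros contribute.

I(r) ≈ 6.1217.


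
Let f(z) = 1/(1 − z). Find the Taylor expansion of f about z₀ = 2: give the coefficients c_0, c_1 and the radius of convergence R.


Let w = z − z₀, so z = z₀ + w.
Then 1 − z = 1 − (z₀ + w) = (1 − z₀) − w = -1 − w.
f(z) = 1/(-1 − w) = (1/(-1)) · 1/(1 − w/(-1)) = Σ_{n≥0} w^n / (-1)^(n+1).
So c_n = 1/(-1)^(n+1):
  c_0 = 1/(-1)^1 = -1.
  c_1 = 1/(-1)^2 = 1.
The series is valid for |w/d| < 1, i.e. |z − z₀| < |d|.
Radius of convergence: R = |1 − z₀| = |-1| = 1 (distance from z₀ to the singularity z = 1).

c_0 = -1, c_1 = 1; R = 1.


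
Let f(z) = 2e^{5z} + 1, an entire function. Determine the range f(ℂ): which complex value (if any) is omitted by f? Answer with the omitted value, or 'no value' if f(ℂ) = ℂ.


Little Picard bounds the complement of f(ℂ) to at most one point.
e^{5z} is never zero on ℂ, so 2·e^{5z} takes every value in ℂ ∖ {0}. Adding 1 shifts the range to ℂ ∖ {1}. Thus f omits exactly the value 1.

Omitted value: 1.


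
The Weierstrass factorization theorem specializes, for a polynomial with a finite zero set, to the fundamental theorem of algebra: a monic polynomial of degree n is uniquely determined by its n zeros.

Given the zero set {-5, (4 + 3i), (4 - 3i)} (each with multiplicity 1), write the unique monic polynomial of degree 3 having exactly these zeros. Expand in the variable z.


The polynomial is p(z) = ∏_{α ∈ S} (z − α), where S = {-5, (4 + 3i), (4 - 3i)}.
Expanding the product yields: p(z) = z^3 -3·z^2 -15·z + 125.
Note conjugate pairs combine to real quadratics: (z − (4+3i))(z − (4−3i)) = z² − 8z + 25.
The resulting polynomial has degree 3 and real coefficients as required.

p(z) = z^3 -3·z^2 -15·z + 125.


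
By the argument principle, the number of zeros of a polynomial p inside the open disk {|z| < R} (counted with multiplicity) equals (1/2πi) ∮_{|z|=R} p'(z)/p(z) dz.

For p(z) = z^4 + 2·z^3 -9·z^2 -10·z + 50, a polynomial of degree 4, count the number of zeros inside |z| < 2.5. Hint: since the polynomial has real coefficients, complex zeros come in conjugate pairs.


The zeros of p are: (2 + 1i), (2 - 1i), (-3 + 1i), (-3 - 1i).
Their magnitudes are: 2.236, 2.236, 3.162, 3.162.
Zeros with |z| < R = 2.5: (2 + 1i), (2 - 1i).
Count = 2.
By the argument principle, (1/2πi) ∮_{|z|=R} p'(z)/p(z) dz equals exactly this count.

Number of zeros inside |z| < 2.5: 2.


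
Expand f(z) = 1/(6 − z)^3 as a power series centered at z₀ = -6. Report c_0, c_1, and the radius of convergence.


Let w = z − z₀, so z = z₀ + w.
Then 6 − z = 6 − (z₀ + w) = (6 − z₀) − w = 12 − w.
f(z) = 1/(12 − w)^3 = (1/(12)^3) · (1 − w/(12))^{−3}.
By the binomial series (1−u)^{−3} = Σ_{n≥0} C(n+2, 2) u^n for |u|<1, with u = w/(12):
  c_n = C(n+2, 2) / (12)^(n+3).
  c_0 = 1/(12)^3 = 1/1728.
  c_1 = 3/(12)^4 = 1/6912.
The series is valid for |w/d| < 1, i.e. |z − z₀| < |d|.
Radius of convergence: R = |6 − z₀| = |12| = 12 (distance from z₀ to the singularity z = 6).

c_0 = 1/1728, c_1 = 1/6912; R = 12.


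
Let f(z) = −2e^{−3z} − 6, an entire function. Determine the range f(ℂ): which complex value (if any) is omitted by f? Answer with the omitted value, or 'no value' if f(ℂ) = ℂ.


Little Picard bounds the complement of f(ℂ) to at most one point.
e^{−3z} is never zero on ℂ, so -2·e^{−3z} takes every value in ℂ ∖ {0}. Adding -6 shifts the range to ℂ ∖ {-6}. Thus f omits exactly the value -6.

Omitted value: -6.


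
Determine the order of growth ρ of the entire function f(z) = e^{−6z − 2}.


|e^{−6z − 2}| = e^{Re(-6·z) + -2} ≤ e^{6|z|^1 + -2} = e^{6r^1 + -2} on |z| = r, so ρ ≤ 1. Choosing z on |z|=r so that -6·z is real positive (always possible by picking arg z appropriately) gives |f(z)| = e^{6r^1 + -2}, matching the bound. The additive constant -2 does not affect log log M(r) ~ 1·log r. Hence ρ = 1.
Therefore ρ = 1.

Order ρ = 1.


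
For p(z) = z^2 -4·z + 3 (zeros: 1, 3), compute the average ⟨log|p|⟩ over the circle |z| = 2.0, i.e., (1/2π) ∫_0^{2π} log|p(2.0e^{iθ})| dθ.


Zeros: 1, 3; r = 2.0.
Inside |z| < r: 1. Outside (|z| ≥ r): 3.
p(0) = 3, so log|p(0)| = log(3) = 1.0986.
Apply Jensen: I(r) = log|p(0)| + Σ_k log(r/|z_k|), summed over zeros inside |z| < r.
  log(r/|z_k|) for z_k = 1: log(2.0/1) = 0.6931
  Outside zeros (3) contribute nothing to the Jensen sum.
Sum over inside zeros: 0.6931.
I(r) = log|p(0)| + (inside sum) = 1.0986 + 0.6931 = 1.7918.
Note: since some zeros are outside |z| ≤ r, the simplified n·log(r) form does NOT apply — only the inside zeros contribute.

I(r) ≈ 1.7918.


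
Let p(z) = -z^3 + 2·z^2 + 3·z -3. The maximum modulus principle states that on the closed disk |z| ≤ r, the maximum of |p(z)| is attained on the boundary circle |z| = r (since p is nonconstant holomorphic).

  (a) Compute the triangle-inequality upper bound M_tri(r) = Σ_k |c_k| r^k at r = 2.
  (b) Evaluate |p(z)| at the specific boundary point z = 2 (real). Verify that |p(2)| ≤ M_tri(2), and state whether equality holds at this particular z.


Coefficients: c_0 = -3, c_1 = 3, c_2 = 2, c_3 = -1. Radius r = 2.
Part (a). Triangle bound: M_tri(r) = Σ_k |c_k| r^k
  = |-3|·2^0 + |3|·2^1 + |2|·2^2 + |-1|·2^3
  = 3 + 6 + 8 + 8 = 25.
This bounds M(r) := max_{|z|=r} |p(z)| from above; equality holds iff all terms c_k z^k can be made to align in phase at a single z on |z|=r.
Part (b). At z = 2 (real, on the circle |z| = r):
  p(2) = (-3)·2^0 + (3)·2^1 + (2)·2^2 + (-1)·2^3 = 3.
  |p(2)| = 3.
Check: |p(2)| = 3 ≤ 25 = M_tri(2). ✓ Equality does not hold at z = 2 (the coefficients have mixed signs, so the terms do not all align in phase there).

M_tri(2) = 25; |p(2)| = 3; equality at z=2: no.


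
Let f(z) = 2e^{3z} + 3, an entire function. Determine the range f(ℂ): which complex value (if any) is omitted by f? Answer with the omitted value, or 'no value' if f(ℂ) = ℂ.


Little Picard bounds the complement of f(ℂ) to at most one point.
e^{3z} is never zero on ℂ, so 2·e^{3z} takes every value in ℂ ∖ {0}. Adding 3 shifts the range to ℂ ∖ {3}. Thus f omits exactly the value 3.

Omitted value: 3.


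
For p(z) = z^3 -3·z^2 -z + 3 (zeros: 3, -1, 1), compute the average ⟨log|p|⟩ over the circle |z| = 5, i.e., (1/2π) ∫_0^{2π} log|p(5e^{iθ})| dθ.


Zeros: -1, 1, 3; r = 5.
Inside |z| < r: -1, 1, 3. Outside (|z| ≥ r): ∅.
p(0) = 3, so log|p(0)| = log(3) = 1.0986.
Apply Jensen: I(r) = log|p(0)| + Σ_k log(r/|z_k|), summed over zeros inside |z| < r.
  log(r/|z_k|) for z_k = 3: log(5/3) = 0.5108
  log(r/|z_k|) for z_k = -1: log(5/1) = 1.6094
  log(r/|z_k|) for z_k = 1: log(5/1) = 1.6094
Sum over inside zeros: 3.7297.
I(r) = log|p(0)| + (inside sum) = 1.0986 + 3.7297 = 4.8283.
Closed form (all zeros inside, monic): I(r) = n·log(r) = 3·log(5) = 4.8283. ✓

I(r) ≈ 4.8283.


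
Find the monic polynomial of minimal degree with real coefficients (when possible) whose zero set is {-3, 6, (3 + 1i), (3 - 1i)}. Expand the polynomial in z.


The polynomial is p(z) = ∏_{α ∈ S} (z − α), where S = {-3, 6, (3 + 1i), (3 - 1i)}.
Expanding the product yields: p(z) = z^4 -9·z^3 + 10·z^2 + 78·z -180.
Note conjugate pairs combine to real quadratics: (z − (3+1i))(z − (3−1i)) = z² − 6z + 10.
The resulting polynomial has degree 4 and real coefficients as required.

p(z) = z^4 -9·z^3 + 10·z^2 + 78·z -180.


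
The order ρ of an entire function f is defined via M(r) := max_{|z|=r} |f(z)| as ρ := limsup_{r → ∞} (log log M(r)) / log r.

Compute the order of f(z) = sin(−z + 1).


sin(w) is a linear combination of e^{iw} and e^{−iw} (or e^w, e^{−w} in the hyperbolic case), so |sin(w)| ≤ e^{|w|}. With w = −z + 1, |w| ≤ 1|z| + 1 = 1r + 1 on |z| = r, giving M(r) ≤ e^{1r + 1}, so ρ ≤ 1. On a suitable ray (z = it for sin/cos; z = t for sinh/cosh, t real → ∞), |sin(−z + 1)| grows like e^{1|t|}/2, so ρ ≥ 1. Hence ρ = 1.
Therefore ρ = 1.

Order ρ = 1.


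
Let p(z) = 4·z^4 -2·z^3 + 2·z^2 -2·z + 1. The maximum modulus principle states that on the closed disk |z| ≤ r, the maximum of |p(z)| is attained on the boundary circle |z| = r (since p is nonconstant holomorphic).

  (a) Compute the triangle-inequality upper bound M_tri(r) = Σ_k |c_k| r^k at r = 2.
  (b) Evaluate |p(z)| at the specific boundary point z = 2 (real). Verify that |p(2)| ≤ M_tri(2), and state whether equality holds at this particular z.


Coefficients: c_0 = 1, c_1 = -2, c_2 = 2, c_3 = -2, c_4 = 4. Radius r = 2.
Part (a). Triangle bound: M_tri(r) = Σ_k |c_k| r^k
  = |1|·2^0 + |-2|·2^1 + |2|·2^2 + |-2|·2^3 + |4|·2^4
  = 1 + 4 + 8 + 16 + 64 = 93.
This bounds M(r) := max_{|z|=r} |p(z)| from above; equality holds iff all terms c_k z^k can be made to align in phase at a single z on |z|=r.
Part (b). At z = 2 (real, on the circle |z| = r):
  p(2) = (1)·2^0 + (-2)·2^1 + (2)·2^2 + (-2)·2^3 + (4)·2^4 = 53.
  |p(2)| = 53.
Check: |p(2)| = 53 ≤ 93 = M_tri(2). ✓ Equality does not hold at z = 2 (the coefficients have mixed signs, so the terms do not all align in phase there).

M_tri(2) = 93; |p(2)| = 53; equality at z=2: no.


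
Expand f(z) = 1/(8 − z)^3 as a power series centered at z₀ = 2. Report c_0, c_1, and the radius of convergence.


Let w = z − z₀, so z = z₀ + w.
Then 8 − z = 8 − (z₀ + w) = (8 − z₀) − w = 6 − w.
f(z) = 1/(6 − w)^3 = (1/(6)^3) · (1 − w/(6))^{−3}.
By the binomial series (1−u)^{−3} = Σ_{n≥0} C(n+2, 2) u^n for |u|<1, with u = w/(6):
  c_n = C(n+2, 2) / (6)^(n+3).
  c_0 = 1/(6)^3 = 1/216.
  c_1 = 3/(6)^4 = 1/432.
The series is valid for |w/d| < 1, i.e. |z − z₀| < |d|.
Radius of convergence: R = |8 − z₀| = |6| = 6 (distance from z₀ to the singularity z = 8).

c_0 = 1/216, c_1 = 1/432; R = 6.


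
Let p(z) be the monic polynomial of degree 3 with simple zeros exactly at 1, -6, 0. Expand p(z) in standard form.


The polynomial is p(z) = ∏_{α ∈ S} (z − α), where S = {1, -6, 0}.
Expanding the product yields: p(z) = z^3 + 5·z^2 -6·z.
The resulting polynomial has degree 3 and real coefficients as required.

p(z) = z^3 + 5·z^2 -6·z.


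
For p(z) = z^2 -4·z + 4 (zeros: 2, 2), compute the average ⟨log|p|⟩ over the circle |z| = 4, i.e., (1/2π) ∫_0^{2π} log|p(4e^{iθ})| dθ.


Zeros: 2, 2; r = 4.
Inside |z| < r: 2, 2. Outside (|z| ≥ r): ∅.
p(0) = 4, so log|p(0)| = log(4) = 1.3863.
Apply Jensen: I(r) = log|p(0)| + Σ_k log(r/|z_k|), summed over zeros inside |z| < r.
  log(r/|z_k|) for z_k = 2: log(4/2) = 0.6931
  log(r/|z_k|) for z_k = 2: log(4/2) = 0.6931
Sum over inside zeros: 1.3863.
I(r) = log|p(0)| + (inside sum) = 1.3863 + 1.3863 = 2.7726.
Closed form (all zeros inside, monic): I(r) = n·log(r) = 2·log(4) = 2.7726. ✓

I(r) ≈ 2.7726.


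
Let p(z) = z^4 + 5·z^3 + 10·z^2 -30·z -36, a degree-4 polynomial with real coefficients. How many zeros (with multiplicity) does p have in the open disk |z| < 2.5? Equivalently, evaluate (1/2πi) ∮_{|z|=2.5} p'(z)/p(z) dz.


The zeros of p are: 2, -1, (-3 + 3i), (-3 - 3i).
Their magnitudes are: 2, 1, 4.243, 4.243.
Zeros with |z| < R = 2.5: 2, -1.
Count = 2.
By the argument principle, (1/2πi) ∮_{|z|=R} p'(z)/p(z) dz equals exactly this count.

Number of zeros inside |z| < 2.5: 2.


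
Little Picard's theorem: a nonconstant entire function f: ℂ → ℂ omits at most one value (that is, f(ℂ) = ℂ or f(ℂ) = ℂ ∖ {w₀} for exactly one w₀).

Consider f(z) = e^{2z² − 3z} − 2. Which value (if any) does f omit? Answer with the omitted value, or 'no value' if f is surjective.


Little Picard bounds the complement of f(ℂ) to at most one point.
The exponent g(z) = 2z² − 3z is a nonconstant polynomial, hence surjective onto ℂ. So e^{g(z)} takes every value in {e^w : w ∈ ℂ} = ℂ ∖ {0}. Adding -2 shifts the range to ℂ ∖ {-2}. f omits exactly -2.

Omitted value: -2.


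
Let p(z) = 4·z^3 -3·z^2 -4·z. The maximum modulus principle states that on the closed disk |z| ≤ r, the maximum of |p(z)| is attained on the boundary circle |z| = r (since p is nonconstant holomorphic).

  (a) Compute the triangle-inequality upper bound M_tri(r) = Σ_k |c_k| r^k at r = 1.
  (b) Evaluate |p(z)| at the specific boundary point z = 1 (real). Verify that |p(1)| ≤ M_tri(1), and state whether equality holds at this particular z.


Coefficients: c_0 = 0, c_1 = -4, c_2 = -3, c_3 = 4. Radius r = 1.
Part (a). Triangle bound: M_tri(r) = Σ_k |c_k| r^k
  = |0|·1^0 + |-4|·1^1 + |-3|·1^2 + |4|·1^3
  = 0 + 4 + 3 + 4 = 11.
This bounds M(r) := max_{|z|=r} |p(z)| from above; equality holds iff all terms c_k z^k can be made to align in phase at a single z on |z|=r.
Part (b). At z = 1 (real, on the circle |z| = r):
  p(1) = (0)·1^0 + (-4)·1^1 + (-3)·1^2 + (4)·1^3 = -3.
  |p(1)| = 3.
Check: |p(1)| = 3 ≤ 11 = M_tri(1). ✓ Equality does not hold at z = 1 (the coefficients have mixed signs, so the terms do not all align in phase there).

M_tri(1) = 11; |p(1)| = 3; equality at z=1: no.


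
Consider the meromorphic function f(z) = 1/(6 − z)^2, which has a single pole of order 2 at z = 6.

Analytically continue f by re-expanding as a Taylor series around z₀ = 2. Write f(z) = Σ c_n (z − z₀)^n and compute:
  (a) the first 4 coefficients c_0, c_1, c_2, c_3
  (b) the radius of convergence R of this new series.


Let w = z − z₀, so z = z₀ + w.
Then 6 − z = 6 − (z₀ + w) = (6 − z₀) − w = 4 − w.
f(z) = 1/(4 − w)^2 = (1/(4)^2) · (1 − w/(4))^{−2}.
By the binomial series (1−u)^{−2} = Σ_{n≥0} C(n+1, 1) u^n for |u|<1, with u = w/(4):
  c_n = C(n+1, 1) / (4)^(n+2).
  c_0 = 1/(4)^2 = 1/16.
  c_1 = 2/(4)^3 = 1/32.
  c_2 = 3/(4)^4 = 3/256.
  c_3 = 4/(4)^5 = 1/256.
The series is valid for |w/d| < 1, i.e. |z − z₀| < |d|.
Radius of convergence: R = |6 − z₀| = |4| = 4 (distance from z₀ to the singularity z = 6).

c_0 = 1/16, c_1 = 1/32, c_2 = 3/256, c_3 = 1/256; R = 4.


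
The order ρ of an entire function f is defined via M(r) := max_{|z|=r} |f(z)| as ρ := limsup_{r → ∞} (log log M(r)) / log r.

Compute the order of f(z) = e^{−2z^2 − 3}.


|e^{−2z^2 − 3}| = e^{Re(-2·z^2) + -3} ≤ e^{2|z|^2 + -3} = e^{2r^2 + -3} on |z| = r, so ρ ≤ 2. Choosing z on |z|=r so that -2·z^2 is real positive (always possible by picking arg z appropriately) gives |f(z)| = e^{2r^2 + -3}, matching the bound. The additive constant -3 does not affect log log M(r) ~ 2·log r. Hence ρ = 2.
Therefore ρ = 2.

Order ρ = 2.


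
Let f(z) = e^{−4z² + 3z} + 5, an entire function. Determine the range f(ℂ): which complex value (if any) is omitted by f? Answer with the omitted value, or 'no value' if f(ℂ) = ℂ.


Little Picard bounds the complement of f(ℂ) to at most one point.
The exponent g(z) = −4z² + 3z is a nonconstant polynomial, hence surjective onto ℂ. So e^{g(z)} takes every value in {e^w : w ∈ ℂ} = ℂ ∖ {0}. Adding 5 shifts the range to ℂ ∖ {5}. f omits exactly 5.

Omitted value: 5.


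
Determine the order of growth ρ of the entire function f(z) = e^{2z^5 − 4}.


|e^{2z^5 − 4}| = e^{Re(2·z^5) + -4} ≤ e^{2|z|^5 + -4} = e^{2r^5 + -4} on |z| = r, so ρ ≤ 5. Choosing z on |z|=r so that 2·z^5 is real positive (always possible by picking arg z appropriately) gives |f(z)| = e^{2r^5 + -4}, matching the bound. The additive constant -4 does not affect log log M(r) ~ 5·log r. Hence ρ = 5.
Therefore ρ = 5.

Order ρ = 5.


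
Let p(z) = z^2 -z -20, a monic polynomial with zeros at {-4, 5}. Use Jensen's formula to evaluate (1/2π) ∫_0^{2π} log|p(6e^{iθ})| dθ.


Zeros: -4, 5; r = 6.
Inside |z| < r: -4, 5. Outside (|z| ≥ r): ∅.
p(0) = -20, so log|p(0)| = log(20) = 2.9957.
Apply Jensen: I(r) = log|p(0)| + Σ_k log(r/|z_k|), summed over zeros inside |z| < r.
  log(r/|z_k|) for z_k = -4: log(6/4) = 0.4055
  log(r/|z_k|) for z_k = 5: log(6/5) = 0.1823
Sum over inside zeros: 0.5878.
I(r) = log|p(0)| + (inside sum) = 2.9957 + 0.5878 = 3.5835.
Closed form (all zeros inside, monic): I(r) = n·log(r) = 2·log(6) = 3.5835. ✓

I(r) ≈ 3.5835.


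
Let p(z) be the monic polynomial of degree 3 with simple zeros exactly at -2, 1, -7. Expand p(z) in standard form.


The polynomial is p(z) = ∏_{α ∈ S} (z − α), where S = {-2, 1, -7}.
Expanding the product yields: p(z) = z^3 + 8·z^2 + 5·z -14.
The resulting polynomial has degree 3 and real coefficients as required.

p(z) = z^3 + 8·z^2 + 5·z -14.


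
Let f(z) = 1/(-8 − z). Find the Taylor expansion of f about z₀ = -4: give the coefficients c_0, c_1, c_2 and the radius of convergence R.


Let w = z − z₀, so z = z₀ + w.
Then -8 − z = -8 − (z₀ + w) = (-8 − z₀) − w = -4 − w.
f(z) = 1/(-4 − w) = (1/(-4)) · 1/(1 − w/(-4)) = Σ_{n≥0} w^n / (-4)^(n+1).
So c_n = 1/(-4)^(n+1):
  c_0 = 1/(-4)^1 = -1/4.
  c_1 = 1/(-4)^2 = 1/16.
  c_2 = 1/(-4)^3 = -1/64.
The series is valid for |w/d| < 1, i.e. |z − z₀| < |d|.
Radius of convergence: R = |-8 − z₀| = |-4| = 4 (distance from z₀ to the singularity z = -8).

c_0 = -1/4, c_1 = 1/16, c_2 = -1/64; R = 4.


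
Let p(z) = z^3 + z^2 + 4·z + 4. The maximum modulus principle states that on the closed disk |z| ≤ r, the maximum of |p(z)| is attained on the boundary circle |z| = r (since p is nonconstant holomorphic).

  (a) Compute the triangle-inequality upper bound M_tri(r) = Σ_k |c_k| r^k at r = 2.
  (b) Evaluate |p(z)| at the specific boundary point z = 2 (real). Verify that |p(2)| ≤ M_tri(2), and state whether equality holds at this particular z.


Coefficients: c_0 = 4, c_1 = 4, c_2 = 1, c_3 = 1. Radius r = 2.
Part (a). Triangle bound: M_tri(r) = Σ_k |c_k| r^k
  = |4|·2^0 + |4|·2^1 + |1|·2^2 + |1|·2^3
  = 4 + 8 + 4 + 8 = 24.
This bounds M(r) := max_{|z|=r} |p(z)| from above; equality holds iff all terms c_k z^k can be made to align in phase at a single z on |z|=r.
Part (b). At z = 2 (real, on the circle |z| = r):
  p(2) = (4)·2^0 + (4)·2^1 + (1)·2^2 + (1)·2^3 = 24.
  |p(2)| = 24.
Since all nonzero coefficients share the same sign, |p(2)| = 24 = M_tri(2); the triangle bound is attained at z = 2, so in fact M(r) = 24.

M_tri(2) = 24; |p(2)| = 24; equality at z=2: yes.


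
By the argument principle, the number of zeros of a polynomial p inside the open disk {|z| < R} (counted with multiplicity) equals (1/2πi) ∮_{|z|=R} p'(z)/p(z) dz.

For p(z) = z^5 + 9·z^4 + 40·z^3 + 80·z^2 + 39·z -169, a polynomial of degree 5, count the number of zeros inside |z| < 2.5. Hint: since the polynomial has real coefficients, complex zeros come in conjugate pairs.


The zeros of p are: 1, (-2 + 3i), (-2 - 3i), (-3 + 2i), (-3 - 2i).
Their magnitudes are: 1, 3.606, 3.606, 3.606, 3.606.
Zeros with |z| < R = 2.5: 1.
Count = 1.
By the argument principle, (1/2πi) ∮_{|z|=R} p'(z)/p(z) dz equals exactly this count.

Number of zeros inside |z| < 2.5: 1.


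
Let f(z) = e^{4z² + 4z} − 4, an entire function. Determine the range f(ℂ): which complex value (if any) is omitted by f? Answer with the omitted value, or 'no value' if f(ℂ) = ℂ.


Little Picard bounds the complement of f(ℂ) to at most one point.
The exponent g(z) = 4z² + 4z is a nonconstant polynomial, hence surjective onto ℂ. So e^{g(z)} takes every value in {e^w : w ∈ ℂ} = ℂ ∖ {0}. Adding -4 shifts the range to ℂ ∖ {-4}. f omits exactly -4.

Omitted value: -4.


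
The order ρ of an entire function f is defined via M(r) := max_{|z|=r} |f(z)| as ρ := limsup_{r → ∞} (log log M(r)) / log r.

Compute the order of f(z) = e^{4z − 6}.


|e^{4z − 6}| = e^{Re(4·z) + -6} ≤ e^{4|z|^1 + -6} = e^{4r^1 + -6} on |z| = r, so ρ ≤ 1. Choosing z on |z|=r so that 4·z is real positive (always possible by picking arg z appropriately) gives |f(z)| = e^{4r^1 + -6}, matching the bound. The additive constant -6 does not affect log log M(r) ~ 1·log r. Hence ρ = 1.
Therefore ρ = 1.

Order ρ = 1.


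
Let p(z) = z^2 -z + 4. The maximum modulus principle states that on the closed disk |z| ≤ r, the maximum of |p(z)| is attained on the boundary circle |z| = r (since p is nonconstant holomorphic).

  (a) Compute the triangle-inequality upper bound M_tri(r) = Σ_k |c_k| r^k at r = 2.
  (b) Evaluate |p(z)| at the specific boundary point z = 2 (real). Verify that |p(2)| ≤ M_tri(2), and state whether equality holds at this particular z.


Coefficients: c_0 = 4, c_1 = -1, c_2 = 1. Radius r = 2.
Part (a). Triangle bound: M_tri(r) = Σ_k |c_k| r^k
  = |4|·2^0 + |-1|·2^1 + |1|·2^2
  = 4 + 2 + 4 = 10.
This bounds M(r) := max_{|z|=r} |p(z)| from above; equality holds iff all terms c_k z^k can be made to align in phase at a single z on |z|=r.
Part (b). At z = 2 (real, on the circle |z| = r):
  p(2) = (4)·2^0 + (-1)·2^1 + (1)·2^2 = 6.
  |p(2)| = 6.
Check: |p(2)| = 6 ≤ 10 = M_tri(2). ✓ Equality does not hold at z = 2 (the coefficients have mixed signs, so the terms do not all align in phase there).

M_tri(2) = 10; |p(2)| = 6; equality at z=2: no.


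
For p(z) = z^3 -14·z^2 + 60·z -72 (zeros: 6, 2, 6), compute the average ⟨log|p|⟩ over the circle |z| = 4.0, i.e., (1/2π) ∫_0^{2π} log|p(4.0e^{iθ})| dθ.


Zeros: 2, 6, 6; r = 4.0.
Inside |z| < r: 2. Outside (|z| ≥ r): 6, 6.
p(0) = -72, so log|p(0)| = log(72) = 4.2767.
Apply Jensen: I(r) = log|p(0)| + Σ_k log(r/|z_k|), summed over zeros inside |z| < r.
  log(r/|z_k|) for z_k = 2: log(4.0/2) = 0.6931
  Outside zeros (6, 6) contribute nothing to the Jensen sum.
Sum over inside zeros: 0.6931.
I(r) = log|p(0)| + (inside sum) = 4.2767 + 0.6931 = 4.9698.
Note: since some zeros are outside |z| ≤ r, the simplified n·log(r) form does NOT apply — only the inside zeros contribute.

I(r) ≈ 4.9698.


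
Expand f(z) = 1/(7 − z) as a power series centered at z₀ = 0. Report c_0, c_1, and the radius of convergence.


Let w = z − z₀, so z = z₀ + w.
Then 7 − z = 7 − (z₀ + w) = (7 − z₀) − w = 7 − w.
f(z) = 1/(7 − w) = (1/(7)) · 1/(1 − w/(7)) = Σ_{n≥0} w^n / (7)^(n+1).
So c_n = 1/(7)^(n+1):
  c_0 = 1/(7)^1 = 1/7.
  c_1 = 1/(7)^2 = 1/49.
The series is valid for |w/d| < 1, i.e. |z − z₀| < |d|.
Radius of convergence: R = |7 − z₀| = |7| = 7 (distance from z₀ to the singularity z = 7).

c_0 = 1/7, c_1 = 1/49; R = 7.


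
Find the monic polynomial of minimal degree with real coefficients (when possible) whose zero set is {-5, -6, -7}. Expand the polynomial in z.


The polynomial is p(z) = ∏_{α ∈ S} (z − α), where S = {-5, -6, -7}.
Expanding the product yields: p(z) = z^3 + 18·z^2 + 107·z + 210.
The resulting polynomial has degree 3 and real coefficients as required.

p(z) = z^3 + 18·z^2 + 107·z + 210.


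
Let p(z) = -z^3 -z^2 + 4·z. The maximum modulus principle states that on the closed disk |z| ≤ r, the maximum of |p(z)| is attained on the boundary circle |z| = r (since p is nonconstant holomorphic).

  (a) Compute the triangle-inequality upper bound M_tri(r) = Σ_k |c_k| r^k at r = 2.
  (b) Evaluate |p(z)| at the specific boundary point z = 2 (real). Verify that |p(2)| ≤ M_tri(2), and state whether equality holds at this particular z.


Coefficients: c_0 = 0, c_1 = 4, c_2 = -1, c_3 = -1. Radius r = 2.
Part (a). Triangle bound: M_tri(r) = Σ_k |c_k| r^k
  = |0|·2^0 + |4|·2^1 + |-1|·2^2 + |-1|·2^3
  = 0 + 8 + 4 + 8 = 20.
This bounds M(r) := max_{|z|=r} |p(z)| from above; equality holds iff all terms c_k z^k can be made to align in phase at a single z on |z|=r.
Part (b). At z = 2 (real, on the circle |z| = r):
  p(2) = (0)·2^0 + (4)·2^1 + (-1)·2^2 + (-1)·2^3 = -4.
  |p(2)| = 4.
Check: |p(2)| = 4 ≤ 20 = M_tri(2). ✓ Equality does not hold at z = 2 (the coefficients have mixed signs, so the terms do not all align in phase there).

M_tri(2) = 20; |p(2)| = 4; equality at z=2: no.


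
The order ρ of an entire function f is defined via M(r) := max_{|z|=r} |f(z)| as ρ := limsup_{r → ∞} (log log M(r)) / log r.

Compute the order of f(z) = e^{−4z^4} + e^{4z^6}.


Each summand is entire of order 4 and 6 respectively (as in the single-exponential case). The order of a sum is at most the max of the orders, so ρ ≤ 6. For the lower bound: on |z|=r choose arg z so that 4z^6 is real positive; then |e^{4z^6}| = e^{4r^6} while |e^{-4z^4}| ≤ e^{4r^4} = o(e^{4r^6}). So |f| ≥ e^{4r^6}(1 − o(1)) and ρ ≥ 6. Hence ρ = max(4, 6) = 6.
Therefore ρ = 6.

Order ρ = 6.


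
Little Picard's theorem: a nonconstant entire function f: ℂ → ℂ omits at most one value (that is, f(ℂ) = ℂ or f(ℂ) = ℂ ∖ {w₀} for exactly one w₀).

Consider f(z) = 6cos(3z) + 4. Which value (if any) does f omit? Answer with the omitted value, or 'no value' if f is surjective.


Little Picard bounds the complement of f(ℂ) to at most one point.
cos is entire and surjective onto ℂ: for every w ∈ ℂ, cos(ζ) = w has a solution ζ ∈ ℂ (e.g., via the complex inverse arccos). With ζ = 3z this gives z = ζ/(3). Then 6·cos(3z) takes every value in 6·ℂ = ℂ, and adding 4 is a bijection of ℂ. So f is surjective and omits no value. (Note: only on the real line is cos bounded by [−1, 1].)

Omitted value: no value.


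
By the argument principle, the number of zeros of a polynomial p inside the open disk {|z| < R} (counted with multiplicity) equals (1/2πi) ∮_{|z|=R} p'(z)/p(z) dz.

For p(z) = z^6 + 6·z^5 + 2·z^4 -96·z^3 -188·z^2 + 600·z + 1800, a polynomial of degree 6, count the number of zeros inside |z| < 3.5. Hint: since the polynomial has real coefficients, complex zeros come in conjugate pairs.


The zeros of p are: (-3 + 1i), (-3 - 1i), (-3 + 3i), (-3 - 3i), (3 + 1i), (3 - 1i).
Their magnitudes are: 3.162, 3.162, 4.243, 4.243, 3.162, 3.162.
Zeros with |z| < R = 3.5: (-3 + 1i), (-3 - 1i), (3 + 1i), (3 - 1i).
Count = 4.
By the argument principle, (1/2πi) ∮_{|z|=R} p'(z)/p(z) dz equals exactly this count.

Number of zeros inside |z| < 3.5: 4.


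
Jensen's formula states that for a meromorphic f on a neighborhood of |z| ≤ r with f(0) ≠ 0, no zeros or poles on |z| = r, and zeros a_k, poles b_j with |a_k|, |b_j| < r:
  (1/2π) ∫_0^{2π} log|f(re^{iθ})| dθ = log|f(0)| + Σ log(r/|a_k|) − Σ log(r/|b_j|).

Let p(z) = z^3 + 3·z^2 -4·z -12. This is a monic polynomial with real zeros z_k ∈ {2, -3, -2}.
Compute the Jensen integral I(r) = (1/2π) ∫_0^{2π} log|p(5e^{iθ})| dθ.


Zeros: -3, -2, 2; r = 5.
Inside |z| < r: -3, -2, 2. Outside (|z| ≥ r): ∅.
p(0) = -12, so log|p(0)| = log(12) = 2.4849.
Apply Jensen: I(r) = log|p(0)| + Σ_k log(r/|z_k|), summed over zeros inside |z| < r.
  log(r/|z_k|) for z_k = 2: log(5/2) = 0.9163
  log(r/|z_k|) for z_k = -3: log(5/3) = 0.5108
  log(r/|z_k|) for z_k = -2: log(5/2) = 0.9163
Sum over inside zeros: 2.3434.
I(r) = log|p(0)| + (inside sum) = 2.4849 + 2.3434 = 4.8283.
Closed form (all zeros inside, monic): I(r) = n·log(r) = 3·log(5) = 4.8283. ✓

I(r) ≈ 4.8283.


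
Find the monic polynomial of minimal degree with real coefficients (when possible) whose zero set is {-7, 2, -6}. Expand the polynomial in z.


The polynomial is p(z) = ∏_{α ∈ S} (z − α), where S = {-7, 2, -6}.
Expanding the product yields: p(z) = z^3 + 11·z^2 + 16·z -84.
The resulting polynomial has degree 3 and real coefficients as required.

p(z) = z^3 + 11·z^2 + 16·z -84.


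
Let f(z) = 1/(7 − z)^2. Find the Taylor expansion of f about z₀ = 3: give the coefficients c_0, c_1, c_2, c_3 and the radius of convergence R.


Let w = z − z₀, so z = z₀ + w.
Then 7 − z = 7 − (z₀ + w) = (7 − z₀) − w = 4 − w.
f(z) = 1/(4 − w)^2 = (1/(4)^2) · (1 − w/(4))^{−2}.
By the binomial series (1−u)^{−2} = Σ_{n≥0} C(n+1, 1) u^n for |u|<1, with u = w/(4):
  c_n = C(n+1, 1) / (4)^(n+2).
  c_0 = 1/(4)^2 = 1/16.
  c_1 = 2/(4)^3 = 1/32.
  c_2 = 3/(4)^4 = 3/256.
  c_3 = 4/(4)^5 = 1/256.
The series is valid for |w/d| < 1, i.e. |z − z₀| < |d|.
Radius of convergence: R = |7 − z₀| = |4| = 4 (distance from z₀ to the singularity z = 7).

c_0 = 1/16, c_1 = 1/32, c_2 = 3/256, c_3 = 1/256; R = 4.


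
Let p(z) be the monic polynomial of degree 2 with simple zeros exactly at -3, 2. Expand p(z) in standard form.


The polynomial is p(z) = ∏_{α ∈ S} (z − α), where S = {-3, 2}.
Expanding the product yields: p(z) = z^2 + z -6.
The resulting polynomial has degree 2 and real coefficients as required.

p(z) = z^2 + z -6.


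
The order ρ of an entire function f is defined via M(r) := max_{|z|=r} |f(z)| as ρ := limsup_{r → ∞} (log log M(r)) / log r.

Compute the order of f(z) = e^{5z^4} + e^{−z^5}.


Each summand is entire of order 4 and 5 respectively (as in the single-exponential case). The order of a sum is at most the max of the orders, so ρ ≤ 5. For the lower bound: on |z|=r choose arg z so that -1z^5 is real positive; then |e^{-1z^5}| = e^{1r^5} while |e^{5z^4}| ≤ e^{5r^4} = o(e^{1r^5}). So |f| ≥ e^{1r^5}(1 − o(1)) and ρ ≥ 5. Hence ρ = max(4, 5) = 5.
Therefore ρ = 5.

Order ρ = 5.


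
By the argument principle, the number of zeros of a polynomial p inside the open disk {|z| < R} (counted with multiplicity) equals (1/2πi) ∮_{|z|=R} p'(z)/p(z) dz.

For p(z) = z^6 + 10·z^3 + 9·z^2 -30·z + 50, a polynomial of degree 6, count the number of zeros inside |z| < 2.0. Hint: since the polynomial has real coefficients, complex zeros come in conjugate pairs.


The zeros of p are: (1 + 1i), (1 - 1i), (-2 + 1i), (-2 - 1i), (1 + 2i), (1 - 2i).
Their magnitudes are: 1.414, 1.414, 2.236, 2.236, 2.236, 2.236.
Zeros with |z| < R = 2.0: (1 + 1i), (1 - 1i).
Count = 2.
By the argument principle, (1/2πi) ∮_{|z|=R} p'(z)/p(z) dz equals exactly this count.

Number of zeros inside |z| < 2.0: 2.


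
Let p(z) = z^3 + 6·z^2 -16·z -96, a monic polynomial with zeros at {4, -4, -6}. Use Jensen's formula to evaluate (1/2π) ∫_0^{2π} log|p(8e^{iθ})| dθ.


Zeros: -6, -4, 4; r = 8.
Inside |z| < r: -6, -4, 4. Outside (|z| ≥ r): ∅.
p(0) = -96, so log|p(0)| = log(96) = 4.5643.
Apply Jensen: I(r) = log|p(0)| + Σ_k log(r/|z_k|), summed over zeros inside |z| < r.
  log(r/|z_k|) for z_k = 4: log(8/4) = 0.6931
  log(r/|z_k|) for z_k = -4: log(8/4) = 0.6931
  log(r/|z_k|) for z_k = -6: log(8/6) = 0.2877
Sum over inside zeros: 1.6740.
I(r) = log|p(0)| + (inside sum) = 4.5643 + 1.6740 = 6.2383.
Closed form (all zeros inside, monic): I(r) = n·log(r) = 3·log(8) = 6.2383. ✓

I(r) ≈ 6.2383.
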